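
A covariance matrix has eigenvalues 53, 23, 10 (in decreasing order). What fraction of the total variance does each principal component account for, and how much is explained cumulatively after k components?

Step 1 — total variance = trace(Sigma) = Σ λ_i = 53 + 23 + 10 = 86.

Step 2 — fraction explained by component i = λ_i / Σ λ:
  PC1: 53/86 = 0.6163
  PC2: 23/86 = 0.2674
  PC3: 10/86 = 0.1163

Step 3 — cumulative fraction after k components = (λ_1 + ... + λ_k) / Σ λ:
  k = 1: 53/86 = 0.6163
  k = 2: (53 + 23)/86 = 76/86 = 0.8837
  k = 3: (53 + 23 + 10)/86 = 86/86 = 1

Summary (fraction, with percent):

explained: PC1 0.6163 (61.63%), PC2 0.2674 (26.74%), PC3 0.1163 (11.63%);  cumulative: 0.6163, 0.8837, 1


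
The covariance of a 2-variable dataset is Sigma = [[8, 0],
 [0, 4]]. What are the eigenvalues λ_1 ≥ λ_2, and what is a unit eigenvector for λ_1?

Step 1 — characteristic polynomial of 2×2 Sigma:
  det(Sigma - λI) = λ² - trace · λ + det = 0.
  trace = 8 + 4 = 12, det = 8·4 - (0)² = 32.
Step 2 — discriminant:
  Δ = trace² - 4·det = 144 - 128 = 16.
Step 3 — eigenvalues:
  λ = (trace ± √Δ)/2 = (12 ± 4)/2,
  λ_1 = 8,  λ_2 = 4.

Step 4 — unit eigenvector for λ_1: Sigma is diagonal, so its eigenvectors are the coordinate axes. λ_1 = 8 is the diagonal entry on the first coordinate axis, hence
  v_1 = (1, 0) (||v_1|| = 1).

λ_1 = 8,  λ_2 = 4;  v_1 ≈ (1, 0)


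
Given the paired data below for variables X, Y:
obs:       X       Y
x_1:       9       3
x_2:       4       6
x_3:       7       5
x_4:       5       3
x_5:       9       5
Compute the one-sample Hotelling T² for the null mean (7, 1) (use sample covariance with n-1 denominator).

Step 1 — sample mean vector:
  mean(X) = (9 + 4 + 7 + 5 + 9) / 5 = 34/5 = 6.8
  mean(Y) = (3 + 6 + 5 + 3 + 5) / 5 = 22/5 = 4.4
  x̄ = (6.8, 4.4),  deviation x̄ - mu_0 = (6.8, 4.4) - (7, 1) = (-0.2, 3.4).

Step 2 — sample covariance matrix, S[i,j] = (1/(n-1)) · Σ_k (x_{k,i} - mean_i) · (x_{k,j} - mean_j), divisor n-1 = 4:
  S[X,X] = ((2.2)·(2.2) + (-2.8)·(-2.8) + (0.2)·(0.2) + (-1.8)·(-1.8) + (2.2)·(2.2)) / 4 = 20.8/4 = 5.2
  S[X,Y] = ((2.2)·(-1.4) + (-2.8)·(1.6) + (0.2)·(0.6) + (-1.8)·(-1.4) + (2.2)·(0.6)) / 4 = -3.6/4 = -0.9
  S[Y,Y] = ((-1.4)·(-1.4) + (1.6)·(1.6) + (0.6)·(0.6) + (-1.4)·(-1.4) + (0.6)·(0.6)) / 4 = 7.2/4 = 1.8
  S = [[5.2, -0.9],
 [-0.9, 1.8]].

Step 3 — invert S. det(S) = 5.2·1.8 - (-0.9)² = 8.55.
  S^{-1} = (1/det) · [[d, -b], [-b, a]] = [[0.2105, 0.1053],
 [0.1053, 0.6082]].

Step 4 — quadratic form (x̄ - mu_0)^T · S^{-1} · (x̄ - mu_0):
  S^{-1} · (x̄ - mu_0) = (0.3158, 2.0468),
  (x̄ - mu_0)^T · [...] = (-0.2)·(0.3158) + (3.4)·(2.0468) = 6.8959.

Step 5 — scale by n: T² = 5 · 6.8959 = 34.4795.

T² ≈ 34.4795


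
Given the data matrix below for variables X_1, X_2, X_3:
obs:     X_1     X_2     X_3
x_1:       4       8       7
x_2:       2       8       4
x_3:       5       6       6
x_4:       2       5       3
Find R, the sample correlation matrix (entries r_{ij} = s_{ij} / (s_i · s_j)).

Step 1 — column means:
  mean(X_1) = (4 + 2 + 5 + 2) / 4 = 13/4 = 3.25
  mean(X_2) = (8 + 8 + 6 + 5) / 4 = 27/4 = 6.75
  mean(X_3) = (7 + 4 + 6 + 3) / 4 = 20/4 = 5

Step 2 — sample variances and covariances s[i,j] = (1/(n-1)) · Σ_k (x_{k,i} - mean_i) · (x_{k,j} - mean_j), with n-1 = 3:
  s[X_1,X_1] = ((0.75)·(0.75) + (-1.25)·(-1.25) + (1.75)·(1.75) + (-1.25)·(-1.25)) / 3 = 6.75/3 = 2.25
  s[X_1,X_2] = ((0.75)·(1.25) + (-1.25)·(1.25) + (1.75)·(-0.75) + (-1.25)·(-1.75)) / 3 = 0.25/3 = 0.0833
  s[X_1,X_3] = ((0.75)·(2) + (-1.25)·(-1) + (1.75)·(1) + (-1.25)·(-2)) / 3 = 7/3 = 2.3333
  s[X_2,X_2] = ((1.25)·(1.25) + (1.25)·(1.25) + (-0.75)·(-0.75) + (-1.75)·(-1.75)) / 3 = 6.75/3 = 2.25
  s[X_2,X_3] = ((1.25)·(2) + (1.25)·(-1) + (-0.75)·(1) + (-1.75)·(-2)) / 3 = 4/3 = 1.3333
  s[X_3,X_3] = ((2)·(2) + (-1)·(-1) + (1)·(1) + (-2)·(-2)) / 3 = 10/3 = 3.3333
  Sample standard deviations s_i = √(s[i,i]):
  s(X_1) = √(2.25) = 1.5
  s(X_2) = √(2.25) = 1.5
  s(X_3) = √(3.3333) = 1.8257

Step 3 — r_{ij} = s_{ij} / (s_i · s_j):
  r[X_1,X_1] = 1 (diagonal).
  r[X_1,X_2] = 0.0833 / (1.5 · 1.5) = 0.0833 / 2.25 = 0.037
  r[X_1,X_3] = 2.3333 / (1.5 · 1.8257) = 2.3333 / 2.7386 = 0.852
  r[X_2,X_2] = 1 (diagonal).
  r[X_2,X_3] = 1.3333 / (1.5 · 1.8257) = 1.3333 / 2.7386 = 0.4869
  r[X_3,X_3] = 1 (diagonal).

R is symmetric with unit diagonal. Assembling:

R = [[1, 0.037, 0.852],
 [0.037, 1, 0.4869],
 [0.852, 0.4869, 1]]


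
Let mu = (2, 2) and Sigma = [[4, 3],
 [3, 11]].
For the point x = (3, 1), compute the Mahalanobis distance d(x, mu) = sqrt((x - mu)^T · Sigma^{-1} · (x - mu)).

Step 1 — centre the observation: (x - mu) = (1, -1).

Step 2 — invert Sigma. det(Sigma) = 4·11 - (3)² = 35.
  Sigma^{-1} = (1/det) · [[d, -b], [-b, a]] = [[0.3143, -0.0857],
 [-0.0857, 0.1143]].

Step 3 — form the quadratic (x - mu)^T · Sigma^{-1} · (x - mu):
  Sigma^{-1} · (x - mu) = (0.4, -0.2).
  (x - mu)^T · [Sigma^{-1} · (x - mu)] = (1)·(0.4) + (-1)·(-0.2) = 0.6.

Step 4 — take square root: d = √(0.6) ≈ 0.7746.

d(x, mu) = √(0.6) ≈ 0.7746


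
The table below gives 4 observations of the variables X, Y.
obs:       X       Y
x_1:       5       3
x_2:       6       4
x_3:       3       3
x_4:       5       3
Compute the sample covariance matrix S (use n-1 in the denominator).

Step 1 — column means:
  mean(X) = (5 + 6 + 3 + 5) / 4 = 19/4 = 4.75
  mean(Y) = (3 + 4 + 3 + 3) / 4 = 13/4 = 3.25

Step 2 — sample covariance S[i,j] = (1/(n-1)) · Σ_k (x_{k,i} - mean_i) · (x_{k,j} - mean_j), with n-1 = 3.
  S[X,X] = ((0.25)·(0.25) + (1.25)·(1.25) + (-1.75)·(-1.75) + (0.25)·(0.25)) / 3 = 4.75/3 = 1.5833
  S[X,Y] = ((0.25)·(-0.25) + (1.25)·(0.75) + (-1.75)·(-0.25) + (0.25)·(-0.25)) / 3 = 1.25/3 = 0.4167
  S[Y,Y] = ((-0.25)·(-0.25) + (0.75)·(0.75) + (-0.25)·(-0.25) + (-0.25)·(-0.25)) / 3 = 0.75/3 = 0.25

S is symmetric (S[j,i] = S[i,j]). Assembling:

S = [[1.5833, 0.4167],
 [0.4167, 0.25]]


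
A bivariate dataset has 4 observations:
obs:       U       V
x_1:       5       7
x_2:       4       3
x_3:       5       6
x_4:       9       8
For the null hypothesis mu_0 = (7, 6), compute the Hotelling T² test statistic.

Step 1 — sample mean vector:
  mean(U) = (5 + 4 + 5 + 9) / 4 = 23/4 = 5.75
  mean(V) = (7 + 3 + 6 + 8) / 4 = 24/4 = 6
  x̄ = (5.75, 6),  deviation x̄ - mu_0 = (5.75, 6) - (7, 6) = (-1.25, 0).

Step 2 — sample covariance matrix, S[i,j] = (1/(n-1)) · Σ_k (x_{k,i} - mean_i) · (x_{k,j} - mean_j), divisor n-1 = 3:
  S[U,U] = ((-0.75)·(-0.75) + (-1.75)·(-1.75) + (-0.75)·(-0.75) + (3.25)·(3.25)) / 3 = 14.75/3 = 4.9167
  S[U,V] = ((-0.75)·(1) + (-1.75)·(-3) + (-0.75)·(0) + (3.25)·(2)) / 3 = 11/3 = 3.6667
  S[V,V] = ((1)·(1) + (-3)·(-3) + (0)·(0) + (2)·(2)) / 3 = 14/3 = 4.6667
  S = [[4.9167, 3.6667],
 [3.6667, 4.6667]].

Step 3 — invert S. det(S) = 4.9167·4.6667 - (3.6667)² = 9.5.
  S^{-1} = (1/det) · [[d, -b], [-b, a]] = [[0.4912, -0.386],
 [-0.386, 0.5175]].

Step 4 — quadratic form (x̄ - mu_0)^T · S^{-1} · (x̄ - mu_0):
  S^{-1} · (x̄ - mu_0) = (-0.614, 0.4825),
  (x̄ - mu_0)^T · [...] = (-1.25)·(-0.614) + (0)·(0.4825) = 0.7675.

Step 5 — scale by n: T² = 4 · 0.7675 = 3.0702.

T² ≈ 3.0702


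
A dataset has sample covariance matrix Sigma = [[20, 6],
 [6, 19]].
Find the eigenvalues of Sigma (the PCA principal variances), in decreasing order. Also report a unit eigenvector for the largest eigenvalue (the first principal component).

Step 1 — characteristic polynomial of 2×2 Sigma:
  det(Sigma - λI) = λ² - trace · λ + det = 0.
  trace = 20 + 19 = 39, det = 20·19 - (6)² = 344.
Step 2 — discriminant:
  Δ = trace² - 4·det = 1521 - 1376 = 145.
Step 3 — eigenvalues:
  λ = (trace ± √Δ)/2 = (39 ± 12.0416)/2,
  λ_1 = 25.5208,  λ_2 = 13.4792.

Step 4 — unit eigenvector for λ_1: solve (Sigma - λ_1 I)v = 0. First row:
  (20 - 25.5208)·v_x + (6)·v_y = 0, i.e. (-5.5208)·v_x + (6)·v_y = 0,
  so v ∝ (b, λ_1 - a) = (6, 5.5208) = u.
  ||u|| = √((6)² + (5.5208)²) = √(66.4792) ≈ 8.1535,
  v_1 = u/||u|| ≈ (0.7359, 0.6771) (||v_1|| = 1).

λ_1 = 25.5208,  λ_2 = 13.4792;  v_1 ≈ (0.7359, 0.6771)


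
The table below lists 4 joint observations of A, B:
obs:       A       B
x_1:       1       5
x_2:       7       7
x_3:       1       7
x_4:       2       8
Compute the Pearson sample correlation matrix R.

Step 1 — column means:
  mean(A) = (1 + 7 + 1 + 2) / 4 = 11/4 = 2.75
  mean(B) = (5 + 7 + 7 + 8) / 4 = 27/4 = 6.75

Step 2 — sample variances and covariances s[i,j] = (1/(n-1)) · Σ_k (x_{k,i} - mean_i) · (x_{k,j} - mean_j), with n-1 = 3:
  s[A,A] = ((-1.75)·(-1.75) + (4.25)·(4.25) + (-1.75)·(-1.75) + (-0.75)·(-0.75)) / 3 = 24.75/3 = 8.25
  s[A,B] = ((-1.75)·(-1.75) + (4.25)·(0.25) + (-1.75)·(0.25) + (-0.75)·(1.25)) / 3 = 2.75/3 = 0.9167
  s[B,B] = ((-1.75)·(-1.75) + (0.25)·(0.25) + (0.25)·(0.25) + (1.25)·(1.25)) / 3 = 4.75/3 = 1.5833
  Sample standard deviations s_i = √(s[i,i]):
  s(A) = √(8.25) = 2.8723
  s(B) = √(1.5833) = 1.2583

Step 3 — r_{ij} = s_{ij} / (s_i · s_j):
  r[A,A] = 1 (diagonal).
  r[A,B] = 0.9167 / (2.8723 · 1.2583) = 0.9167 / 3.6142 = 0.2536
  r[B,B] = 1 (diagonal).

R is symmetric with unit diagonal. Assembling:

R = [[1, 0.2536],
 [0.2536, 1]]


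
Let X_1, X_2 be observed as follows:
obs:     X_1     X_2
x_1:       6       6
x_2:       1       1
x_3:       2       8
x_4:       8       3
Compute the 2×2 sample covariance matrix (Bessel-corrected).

Step 1 — column means:
  mean(X_1) = (6 + 1 + 2 + 8) / 4 = 17/4 = 4.25
  mean(X_2) = (6 + 1 + 8 + 3) / 4 = 18/4 = 4.5

Step 2 — sample covariance S[i,j] = (1/(n-1)) · Σ_k (x_{k,i} - mean_i) · (x_{k,j} - mean_j), with n-1 = 3.
  S[X_1,X_1] = ((1.75)·(1.75) + (-3.25)·(-3.25) + (-2.25)·(-2.25) + (3.75)·(3.75)) / 3 = 32.75/3 = 10.9167
  S[X_1,X_2] = ((1.75)·(1.5) + (-3.25)·(-3.5) + (-2.25)·(3.5) + (3.75)·(-1.5)) / 3 = 0.5/3 = 0.1667
  S[X_2,X_2] = ((1.5)·(1.5) + (-3.5)·(-3.5) + (3.5)·(3.5) + (-1.5)·(-1.5)) / 3 = 29/3 = 9.6667

S is symmetric (S[j,i] = S[i,j]). Assembling:

S = [[10.9167, 0.1667],
 [0.1667, 9.6667]]


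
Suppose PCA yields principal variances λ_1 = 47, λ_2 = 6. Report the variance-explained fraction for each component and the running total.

Step 1 — total variance = trace(Sigma) = Σ λ_i = 47 + 6 = 53.

Step 2 — fraction explained by component i = λ_i / Σ λ:
  PC1: 47/53 = 0.8868
  PC2: 6/53 = 0.1132

Step 3 — cumulative fraction after k components = (λ_1 + ... + λ_k) / Σ λ:
  k = 1: 47/53 = 0.8868
  k = 2: (47 + 6)/53 = 53/53 = 1

Summary (fraction, with percent):

explained: PC1 0.8868 (88.68%), PC2 0.1132 (11.32%);  cumulative: 0.8868, 1


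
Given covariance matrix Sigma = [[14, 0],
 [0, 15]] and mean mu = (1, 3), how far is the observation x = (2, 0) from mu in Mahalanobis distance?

Step 1 — centre the observation: (x - mu) = (1, -3).

Step 2 — invert Sigma. det(Sigma) = 14·15 - (0)² = 210.
  Sigma^{-1} = (1/det) · [[d, -b], [-b, a]] = [[0.0714, 0],
 [0, 0.0667]].

Step 3 — form the quadratic (x - mu)^T · Sigma^{-1} · (x - mu):
  Sigma^{-1} · (x - mu) = (0.0714, -0.2).
  (x - mu)^T · [Sigma^{-1} · (x - mu)] = (1)·(0.0714) + (-3)·(-0.2) = 0.6714.

Step 4 — take square root: d = √(0.6714) ≈ 0.8194.

d(x, mu) = √(0.6714) ≈ 0.8194


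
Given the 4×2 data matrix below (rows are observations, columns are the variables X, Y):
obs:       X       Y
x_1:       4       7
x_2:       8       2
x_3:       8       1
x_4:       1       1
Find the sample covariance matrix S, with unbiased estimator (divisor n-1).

Step 1 — column means:
  mean(X) = (4 + 8 + 8 + 1) / 4 = 21/4 = 5.25
  mean(Y) = (7 + 2 + 1 + 1) / 4 = 11/4 = 2.75

Step 2 — sample covariance S[i,j] = (1/(n-1)) · Σ_k (x_{k,i} - mean_i) · (x_{k,j} - mean_j), with n-1 = 3.
  S[X,X] = ((-1.25)·(-1.25) + (2.75)·(2.75) + (2.75)·(2.75) + (-4.25)·(-4.25)) / 3 = 34.75/3 = 11.5833
  S[X,Y] = ((-1.25)·(4.25) + (2.75)·(-0.75) + (2.75)·(-1.75) + (-4.25)·(-1.75)) / 3 = -4.75/3 = -1.5833
  S[Y,Y] = ((4.25)·(4.25) + (-0.75)·(-0.75) + (-1.75)·(-1.75) + (-1.75)·(-1.75)) / 3 = 24.75/3 = 8.25

S is symmetric (S[j,i] = S[i,j]). Assembling:

S = [[11.5833, -1.5833],
 [-1.5833, 8.25]]


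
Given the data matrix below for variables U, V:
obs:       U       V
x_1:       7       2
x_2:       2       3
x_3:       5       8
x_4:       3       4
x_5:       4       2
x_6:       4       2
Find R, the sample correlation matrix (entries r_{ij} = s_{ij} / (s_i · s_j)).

Step 1 — column means:
  mean(U) = (7 + 2 + 5 + 3 + 4 + 4) / 6 = 25/6 = 4.1667
  mean(V) = (2 + 3 + 8 + 4 + 2 + 2) / 6 = 21/6 = 3.5

Step 2 — sample variances and covariances s[i,j] = (1/(n-1)) · Σ_k (x_{k,i} - mean_i) · (x_{k,j} - mean_j), with n-1 = 5:
  s[U,U] = ((2.8333)·(2.8333) + (-2.1667)·(-2.1667) + (0.8333)·(0.8333) + (-1.1667)·(-1.1667) + (-0.1667)·(-0.1667) + (-0.1667)·(-0.1667)) / 5 = 14.8333/5 = 2.9667
  s[U,V] = ((2.8333)·(-1.5) + (-2.1667)·(-0.5) + (0.8333)·(4.5) + (-1.1667)·(0.5) + (-0.1667)·(-1.5) + (-0.1667)·(-1.5)) / 5 = 0.5/5 = 0.1
  s[V,V] = ((-1.5)·(-1.5) + (-0.5)·(-0.5) + (4.5)·(4.5) + (0.5)·(0.5) + (-1.5)·(-1.5) + (-1.5)·(-1.5)) / 5 = 27.5/5 = 5.5
  Sample standard deviations s_i = √(s[i,i]):
  s(U) = √(2.9667) = 1.7224
  s(V) = √(5.5) = 2.3452

Step 3 — r_{ij} = s_{ij} / (s_i · s_j):
  r[U,U] = 1 (diagonal).
  r[U,V] = 0.1 / (1.7224 · 2.3452) = 0.1 / 4.0394 = 0.0248
  r[V,V] = 1 (diagonal).

R is symmetric with unit diagonal. Assembling:

R = [[1, 0.0248],
 [0.0248, 1]]


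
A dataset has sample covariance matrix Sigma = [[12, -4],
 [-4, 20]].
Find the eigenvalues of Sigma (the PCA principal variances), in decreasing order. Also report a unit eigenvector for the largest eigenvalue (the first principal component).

Step 1 — characteristic polynomial of 2×2 Sigma:
  det(Sigma - λI) = λ² - trace · λ + det = 0.
  trace = 12 + 20 = 32, det = 12·20 - (-4)² = 224.
Step 2 — discriminant:
  Δ = trace² - 4·det = 1024 - 896 = 128.
Step 3 — eigenvalues:
  λ = (trace ± √Δ)/2 = (32 ± 11.3137)/2,
  λ_1 = 21.6569,  λ_2 = 10.3431.

Step 4 — unit eigenvector for λ_1: solve (Sigma - λ_1 I)v = 0. First row:
  (12 - 21.6569)·v_x + (-4)·v_y = 0, i.e. (-9.6569)·v_x + (-4)·v_y = 0,
  so v ∝ (b, λ_1 - a) = (-4, 9.6569); multiply by -1 so the first entry is positive: u = (4, -9.6569).
  ||u|| = √((4)² + (-9.6569)²) = √(109.2548) ≈ 10.4525,
  v_1 = u/||u|| ≈ (0.3827, -0.9239) (||v_1|| = 1).

λ_1 = 21.6569,  λ_2 = 10.3431;  v_1 ≈ (0.3827, -0.9239)


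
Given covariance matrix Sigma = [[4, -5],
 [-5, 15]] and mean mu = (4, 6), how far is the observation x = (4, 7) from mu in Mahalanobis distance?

Step 1 — centre the observation: (x - mu) = (0, 1).

Step 2 — invert Sigma. det(Sigma) = 4·15 - (-5)² = 35.
  Sigma^{-1} = (1/det) · [[d, -b], [-b, a]] = [[0.4286, 0.1429],
 [0.1429, 0.1143]].

Step 3 — form the quadratic (x - mu)^T · Sigma^{-1} · (x - mu):
  Sigma^{-1} · (x - mu) = (0.1429, 0.1143).
  (x - mu)^T · [Sigma^{-1} · (x - mu)] = (0)·(0.1429) + (1)·(0.1143) = 0.1143.

Step 4 — take square root: d = √(0.1143) ≈ 0.3381.

d(x, mu) = √(0.1143) ≈ 0.3381


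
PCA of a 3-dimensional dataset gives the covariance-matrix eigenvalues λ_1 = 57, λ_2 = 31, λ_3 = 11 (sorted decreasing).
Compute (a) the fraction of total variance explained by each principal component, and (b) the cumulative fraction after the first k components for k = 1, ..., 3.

Step 1 — total variance = trace(Sigma) = Σ λ_i = 57 + 31 + 11 = 99.

Step 2 — fraction explained by component i = λ_i / Σ λ:
  PC1: 57/99 = 0.5758
  PC2: 31/99 = 0.3131
  PC3: 11/99 = 0.1111

Step 3 — cumulative fraction after k components = (λ_1 + ... + λ_k) / Σ λ:
  k = 1: 57/99 = 0.5758
  k = 2: (57 + 31)/99 = 88/99 = 0.8889
  k = 3: (57 + 31 + 11)/99 = 99/99 = 1

Summary (fraction, with percent):

explained: PC1 0.5758 (57.58%), PC2 0.3131 (31.31%), PC3 0.1111 (11.11%);  cumulative: 0.5758, 0.8889, 1


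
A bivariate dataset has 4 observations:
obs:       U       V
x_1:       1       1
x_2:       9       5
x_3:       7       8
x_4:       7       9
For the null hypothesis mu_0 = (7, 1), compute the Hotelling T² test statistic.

Step 1 — sample mean vector:
  mean(U) = (1 + 9 + 7 + 7) / 4 = 24/4 = 6
  mean(V) = (1 + 5 + 8 + 9) / 4 = 23/4 = 5.75
  x̄ = (6, 5.75),  deviation x̄ - mu_0 = (6, 5.75) - (7, 1) = (-1, 4.75).

Step 2 — sample covariance matrix, S[i,j] = (1/(n-1)) · Σ_k (x_{k,i} - mean_i) · (x_{k,j} - mean_j), divisor n-1 = 3:
  S[U,U] = ((-5)·(-5) + (3)·(3) + (1)·(1) + (1)·(1)) / 3 = 36/3 = 12
  S[U,V] = ((-5)·(-4.75) + (3)·(-0.75) + (1)·(2.25) + (1)·(3.25)) / 3 = 27/3 = 9
  S[V,V] = ((-4.75)·(-4.75) + (-0.75)·(-0.75) + (2.25)·(2.25) + (3.25)·(3.25)) / 3 = 38.75/3 = 12.9167
  S = [[12, 9],
 [9, 12.9167]].

Step 3 — invert S. det(S) = 12·12.9167 - (9)² = 74.
  S^{-1} = (1/det) · [[d, -b], [-b, a]] = [[0.1745, -0.1216],
 [-0.1216, 0.1622]].

Step 4 — quadratic form (x̄ - mu_0)^T · S^{-1} · (x̄ - mu_0):
  S^{-1} · (x̄ - mu_0) = (-0.7523, 0.8919),
  (x̄ - mu_0)^T · [...] = (-1)·(-0.7523) + (4.75)·(0.8919) = 4.9887.

Step 5 — scale by n: T² = 4 · 4.9887 = 19.955.

T² ≈ 19.955


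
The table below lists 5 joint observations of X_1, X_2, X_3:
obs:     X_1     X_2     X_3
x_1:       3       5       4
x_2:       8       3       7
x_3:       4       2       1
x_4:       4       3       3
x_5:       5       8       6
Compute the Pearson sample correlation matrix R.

Step 1 — column means:
  mean(X_1) = (3 + 8 + 4 + 4 + 5) / 5 = 24/5 = 4.8
  mean(X_2) = (5 + 3 + 2 + 3 + 8) / 5 = 21/5 = 4.2
  mean(X_3) = (4 + 7 + 1 + 3 + 6) / 5 = 21/5 = 4.2

Step 2 — sample variances and covariances s[i,j] = (1/(n-1)) · Σ_k (x_{k,i} - mean_i) · (x_{k,j} - mean_j), with n-1 = 4:
  s[X_1,X_1] = ((-1.8)·(-1.8) + (3.2)·(3.2) + (-0.8)·(-0.8) + (-0.8)·(-0.8) + (0.2)·(0.2)) / 4 = 14.8/4 = 3.7
  s[X_1,X_2] = ((-1.8)·(0.8) + (3.2)·(-1.2) + (-0.8)·(-2.2) + (-0.8)·(-1.2) + (0.2)·(3.8)) / 4 = -1.8/4 = -0.45
  s[X_1,X_3] = ((-1.8)·(-0.2) + (3.2)·(2.8) + (-0.8)·(-3.2) + (-0.8)·(-1.2) + (0.2)·(1.8)) / 4 = 13.2/4 = 3.3
  s[X_2,X_2] = ((0.8)·(0.8) + (-1.2)·(-1.2) + (-2.2)·(-2.2) + (-1.2)·(-1.2) + (3.8)·(3.8)) / 4 = 22.8/4 = 5.7
  s[X_2,X_3] = ((0.8)·(-0.2) + (-1.2)·(2.8) + (-2.2)·(-3.2) + (-1.2)·(-1.2) + (3.8)·(1.8)) / 4 = 11.8/4 = 2.95
  s[X_3,X_3] = ((-0.2)·(-0.2) + (2.8)·(2.8) + (-3.2)·(-3.2) + (-1.2)·(-1.2) + (1.8)·(1.8)) / 4 = 22.8/4 = 5.7
  Sample standard deviations s_i = √(s[i,i]):
  s(X_1) = √(3.7) = 1.9235
  s(X_2) = √(5.7) = 2.3875
  s(X_3) = √(5.7) = 2.3875

Step 3 — r_{ij} = s_{ij} / (s_i · s_j):
  r[X_1,X_1] = 1 (diagonal).
  r[X_1,X_2] = -0.45 / (1.9235 · 2.3875) = -0.45 / 4.5924 = -0.098
  r[X_1,X_3] = 3.3 / (1.9235 · 2.3875) = 3.3 / 4.5924 = 0.7186
  r[X_2,X_2] = 1 (diagonal).
  r[X_2,X_3] = 2.95 / (2.3875 · 2.3875) = 2.95 / 5.7 = 0.5175
  r[X_3,X_3] = 1 (diagonal).

R is symmetric with unit diagonal. Assembling:

R = [[1, -0.098, 0.7186],
 [-0.098, 1, 0.5175],
 [0.7186, 0.5175, 1]]


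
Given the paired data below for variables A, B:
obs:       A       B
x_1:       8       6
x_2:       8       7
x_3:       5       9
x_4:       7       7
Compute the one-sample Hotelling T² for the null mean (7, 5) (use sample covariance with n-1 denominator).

Step 1 — sample mean vector:
  mean(A) = (8 + 8 + 5 + 7) / 4 = 28/4 = 7
  mean(B) = (6 + 7 + 9 + 7) / 4 = 29/4 = 7.25
  x̄ = (7, 7.25),  deviation x̄ - mu_0 = (7, 7.25) - (7, 5) = (0, 2.25).

Step 2 — sample covariance matrix, S[i,j] = (1/(n-1)) · Σ_k (x_{k,i} - mean_i) · (x_{k,j} - mean_j), divisor n-1 = 3:
  S[A,A] = ((1)·(1) + (1)·(1) + (-2)·(-2) + (0)·(0)) / 3 = 6/3 = 2
  S[A,B] = ((1)·(-1.25) + (1)·(-0.25) + (-2)·(1.75) + (0)·(-0.25)) / 3 = -5/3 = -1.6667
  S[B,B] = ((-1.25)·(-1.25) + (-0.25)·(-0.25) + (1.75)·(1.75) + (-0.25)·(-0.25)) / 3 = 4.75/3 = 1.5833
  S = [[2, -1.6667],
 [-1.6667, 1.5833]].

Step 3 — invert S. det(S) = 2·1.5833 - (-1.6667)² = 0.3889.
  S^{-1} = (1/det) · [[d, -b], [-b, a]] = [[4.0714, 4.2857],
 [4.2857, 5.1429]].

Step 4 — quadratic form (x̄ - mu_0)^T · S^{-1} · (x̄ - mu_0):
  S^{-1} · (x̄ - mu_0) = (9.6429, 11.5714),
  (x̄ - mu_0)^T · [...] = (0)·(9.6429) + (2.25)·(11.5714) = 26.0357.

Step 5 — scale by n: T² = 4 · 26.0357 = 104.1429.

T² ≈ 104.1429


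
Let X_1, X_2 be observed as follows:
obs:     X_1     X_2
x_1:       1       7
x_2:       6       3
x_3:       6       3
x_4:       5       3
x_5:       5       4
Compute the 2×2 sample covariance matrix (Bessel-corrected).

Step 1 — column means:
  mean(X_1) = (1 + 6 + 6 + 5 + 5) / 5 = 23/5 = 4.6
  mean(X_2) = (7 + 3 + 3 + 3 + 4) / 5 = 20/5 = 4

Step 2 — sample covariance S[i,j] = (1/(n-1)) · Σ_k (x_{k,i} - mean_i) · (x_{k,j} - mean_j), with n-1 = 4.
  S[X_1,X_1] = ((-3.6)·(-3.6) + (1.4)·(1.4) + (1.4)·(1.4) + (0.4)·(0.4) + (0.4)·(0.4)) / 4 = 17.2/4 = 4.3
  S[X_1,X_2] = ((-3.6)·(3) + (1.4)·(-1) + (1.4)·(-1) + (0.4)·(-1) + (0.4)·(0)) / 4 = -14/4 = -3.5
  S[X_2,X_2] = ((3)·(3) + (-1)·(-1) + (-1)·(-1) + (-1)·(-1) + (0)·(0)) / 4 = 12/4 = 3

S is symmetric (S[j,i] = S[i,j]). Assembling:

S = [[4.3, -3.5],
 [-3.5, 3]]


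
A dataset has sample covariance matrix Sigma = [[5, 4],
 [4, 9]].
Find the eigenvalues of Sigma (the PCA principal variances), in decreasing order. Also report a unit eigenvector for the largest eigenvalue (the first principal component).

Step 1 — characteristic polynomial of 2×2 Sigma:
  det(Sigma - λI) = λ² - trace · λ + det = 0.
  trace = 5 + 9 = 14, det = 5·9 - (4)² = 29.
Step 2 — discriminant:
  Δ = trace² - 4·det = 196 - 116 = 80.
Step 3 — eigenvalues:
  λ = (trace ± √Δ)/2 = (14 ± 8.9443)/2,
  λ_1 = 11.4721,  λ_2 = 2.5279.

Step 4 — unit eigenvector for λ_1: solve (Sigma - λ_1 I)v = 0. First row:
  (5 - 11.4721)·v_x + (4)·v_y = 0, i.e. (-6.4721)·v_x + (4)·v_y = 0,
  so v ∝ (b, λ_1 - a) = (4, 6.4721) = u.
  ||u|| = √((4)² + (6.4721)²) = √(57.8885) ≈ 7.6085,
  v_1 = u/||u|| ≈ (0.5257, 0.8507) (||v_1|| = 1).

λ_1 = 11.4721,  λ_2 = 2.5279;  v_1 ≈ (0.5257, 0.8507)


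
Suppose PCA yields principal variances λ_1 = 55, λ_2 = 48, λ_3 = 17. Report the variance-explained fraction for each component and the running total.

Step 1 — total variance = trace(Sigma) = Σ λ_i = 55 + 48 + 17 = 120.

Step 2 — fraction explained by component i = λ_i / Σ λ:
  PC1: 55/120 = 0.4583
  PC2: 48/120 = 0.4
  PC3: 17/120 = 0.1417

Step 3 — cumulative fraction after k components = (λ_1 + ... + λ_k) / Σ λ:
  k = 1: 55/120 = 0.4583
  k = 2: (55 + 48)/120 = 103/120 = 0.8583
  k = 3: (55 + 48 + 17)/120 = 120/120 = 1

Summary (fraction, with percent):

explained: PC1 0.4583 (45.83%), PC2 0.4 (40%), PC3 0.1417 (14.17%);  cumulative: 0.4583, 0.8583, 1


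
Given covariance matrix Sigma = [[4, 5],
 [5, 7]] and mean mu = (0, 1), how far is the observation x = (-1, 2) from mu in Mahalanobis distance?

Step 1 — centre the observation: (x - mu) = (-1, 1).

Step 2 — invert Sigma. det(Sigma) = 4·7 - (5)² = 3.
  Sigma^{-1} = (1/det) · [[d, -b], [-b, a]] = [[2.3333, -1.6667],
 [-1.6667, 1.3333]].

Step 3 — form the quadratic (x - mu)^T · Sigma^{-1} · (x - mu):
  Sigma^{-1} · (x - mu) = (-4, 3).
  (x - mu)^T · [Sigma^{-1} · (x - mu)] = (-1)·(-4) + (1)·(3) = 7.

Step 4 — take square root: d = √(7) ≈ 2.6458.

d(x, mu) = √(7) ≈ 2.6458


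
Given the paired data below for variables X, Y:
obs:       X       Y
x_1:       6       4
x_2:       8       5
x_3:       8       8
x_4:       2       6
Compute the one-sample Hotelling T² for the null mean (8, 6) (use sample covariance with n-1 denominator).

Step 1 — sample mean vector:
  mean(X) = (6 + 8 + 8 + 2) / 4 = 24/4 = 6
  mean(Y) = (4 + 5 + 8 + 6) / 4 = 23/4 = 5.75
  x̄ = (6, 5.75),  deviation x̄ - mu_0 = (6, 5.75) - (8, 6) = (-2, -0.25).

Step 2 — sample covariance matrix, S[i,j] = (1/(n-1)) · Σ_k (x_{k,i} - mean_i) · (x_{k,j} - mean_j), divisor n-1 = 3:
  S[X,X] = ((0)·(0) + (2)·(2) + (2)·(2) + (-4)·(-4)) / 3 = 24/3 = 8
  S[X,Y] = ((0)·(-1.75) + (2)·(-0.75) + (2)·(2.25) + (-4)·(0.25)) / 3 = 2/3 = 0.6667
  S[Y,Y] = ((-1.75)·(-1.75) + (-0.75)·(-0.75) + (2.25)·(2.25) + (0.25)·(0.25)) / 3 = 8.75/3 = 2.9167
  S = [[8, 0.6667],
 [0.6667, 2.9167]].

Step 3 — invert S. det(S) = 8·2.9167 - (0.6667)² = 22.8889.
  S^{-1} = (1/det) · [[d, -b], [-b, a]] = [[0.1274, -0.0291],
 [-0.0291, 0.3495]].

Step 4 — quadratic form (x̄ - mu_0)^T · S^{-1} · (x̄ - mu_0):
  S^{-1} · (x̄ - mu_0) = (-0.2476, -0.0291),
  (x̄ - mu_0)^T · [...] = (-2)·(-0.2476) + (-0.25)·(-0.0291) = 0.5024.

Step 5 — scale by n: T² = 4 · 0.5024 = 2.0097.

T² ≈ 2.0097


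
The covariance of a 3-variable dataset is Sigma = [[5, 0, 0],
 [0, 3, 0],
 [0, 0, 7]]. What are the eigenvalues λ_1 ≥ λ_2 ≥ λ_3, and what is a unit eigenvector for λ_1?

Step 1 — characteristic polynomial p(λ) = det(λI - Sigma) = λ³ - tr·λ² + c_1·λ - det, where tr = trace, c_1 = sum of the principal 2×2 minors, det = det(Sigma):
  tr = 5 + 3 + 7 = 15,
  c_1 = (5·3 - (0)²) + (5·7 - (0)²) + (3·7 - (0)²) = 15 + 35 + 21 = 71,
  det = 5·(3·7 - (0)²) - (0)·((0)·7 - (0)·(0)) + (0)·((0)·(0) - 3·(0)) = 5·(21) - (0)·(0) + (0)·(0) = 105.
  So p(λ) = λ³ - 15λ² + 71λ - 105.
Step 2 — look for an integer root (rational root theorem: any rational root is an integer divisor of 105). Testing λ = 3:
  p(3) = 27 - 135 + 213 - 105 = 0  ✓
  Dividing out (λ - 3): p(λ) = (λ - 3)(λ² - 12λ + 35).
Step 3 — remaining eigenvalues from the quadratic λ² - 12λ + 35 = 0:
  Δ = 12² - 4·35 = 144 - 140 = 4,  λ = (12 ± √4)/2 = (12 ± 2)/2 = 7 or 5.
  Sorted: λ_1 = 7,  λ_2 = 5,  λ_3 = 3  (check: sum = 15 = tr ✓).

Step 4 — unit eigenvector for λ_1 = 7: v spans the null space of (Sigma - λ_1 I), whose rows are
  r_1 = (-2, 0, 0),  r_2 = (0, -4, 0),  r_3 = (0, 0, 0).
  v is orthogonal to every row, so take v ∝ r_1 × r_2 = ((0)·(0) - (0)·(-4), (0)·(0) - (-2)·(0), (-2)·(-4) - (0)·(0)) = (0, 0, 8).
  Rescale (divide by 8): u = (0, 0, 1).
  ||u|| = √((0)² + (0)² + (1)²) = √(1) = 1,  v_1 = u/||u|| ≈ (0, 0, 1) (||v_1|| = 1).

λ_1 = 7,  λ_2 = 5,  λ_3 = 3;  v_1 ≈ (0, 0, 1)


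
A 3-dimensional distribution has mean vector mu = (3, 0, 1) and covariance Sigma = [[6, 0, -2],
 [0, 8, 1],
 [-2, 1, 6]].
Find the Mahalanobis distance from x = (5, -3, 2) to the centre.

Step 1 — centre the observation: (x - mu) = (2, -3, 1).

Step 2 — invert Sigma (cofactor / det for 3×3, or solve directly):
  Sigma^{-1} = [[0.188, -0.008, 0.064],
 [-0.008, 0.128, -0.024],
 [0.064, -0.024, 0.192]].

Step 3 — form the quadratic (x - mu)^T · Sigma^{-1} · (x - mu):
  Sigma^{-1} · (x - mu) = (0.464, -0.424, 0.392).
  (x - mu)^T · [Sigma^{-1} · (x - mu)] = (2)·(0.464) + (-3)·(-0.424) + (1)·(0.392) = 2.592.

Step 4 — take square root: d = √(2.592) ≈ 1.61.

d(x, mu) = √(2.592) ≈ 1.61


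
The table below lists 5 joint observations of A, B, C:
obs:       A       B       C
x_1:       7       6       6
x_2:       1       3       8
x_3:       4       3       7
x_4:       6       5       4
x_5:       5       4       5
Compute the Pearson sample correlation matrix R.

Step 1 — column means:
  mean(A) = (7 + 1 + 4 + 6 + 5) / 5 = 23/5 = 4.6
  mean(B) = (6 + 3 + 3 + 5 + 4) / 5 = 21/5 = 4.2
  mean(C) = (6 + 8 + 7 + 4 + 5) / 5 = 30/5 = 6

Step 2 — sample variances and covariances s[i,j] = (1/(n-1)) · Σ_k (x_{k,i} - mean_i) · (x_{k,j} - mean_j), with n-1 = 4:
  s[A,A] = ((2.4)·(2.4) + (-3.6)·(-3.6) + (-0.6)·(-0.6) + (1.4)·(1.4) + (0.4)·(0.4)) / 4 = 21.2/4 = 5.3
  s[A,B] = ((2.4)·(1.8) + (-3.6)·(-1.2) + (-0.6)·(-1.2) + (1.4)·(0.8) + (0.4)·(-0.2)) / 4 = 10.4/4 = 2.6
  s[A,C] = ((2.4)·(0) + (-3.6)·(2) + (-0.6)·(1) + (1.4)·(-2) + (0.4)·(-1)) / 4 = -11/4 = -2.75
  s[B,B] = ((1.8)·(1.8) + (-1.2)·(-1.2) + (-1.2)·(-1.2) + (0.8)·(0.8) + (-0.2)·(-0.2)) / 4 = 6.8/4 = 1.7
  s[B,C] = ((1.8)·(0) + (-1.2)·(2) + (-1.2)·(1) + (0.8)·(-2) + (-0.2)·(-1)) / 4 = -5/4 = -1.25
  s[C,C] = ((0)·(0) + (2)·(2) + (1)·(1) + (-2)·(-2) + (-1)·(-1)) / 4 = 10/4 = 2.5
  Sample standard deviations s_i = √(s[i,i]):
  s(A) = √(5.3) = 2.3022
  s(B) = √(1.7) = 1.3038
  s(C) = √(2.5) = 1.5811

Step 3 — r_{ij} = s_{ij} / (s_i · s_j):
  r[A,A] = 1 (diagonal).
  r[A,B] = 2.6 / (2.3022 · 1.3038) = 2.6 / 3.0017 = 0.8662
  r[A,C] = -2.75 / (2.3022 · 1.5811) = -2.75 / 3.6401 = -0.7555
  r[B,B] = 1 (diagonal).
  r[B,C] = -1.25 / (1.3038 · 1.5811) = -1.25 / 2.0616 = -0.6063
  r[C,C] = 1 (diagonal).

R is symmetric with unit diagonal. Assembling:

R = [[1, 0.8662, -0.7555],
 [0.8662, 1, -0.6063],
 [-0.7555, -0.6063, 1]]


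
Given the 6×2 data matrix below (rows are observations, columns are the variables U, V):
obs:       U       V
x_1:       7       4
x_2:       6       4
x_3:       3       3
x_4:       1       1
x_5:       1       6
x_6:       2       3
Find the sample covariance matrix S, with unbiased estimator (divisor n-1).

Step 1 — column means:
  mean(U) = (7 + 6 + 3 + 1 + 1 + 2) / 6 = 20/6 = 3.3333
  mean(V) = (4 + 4 + 3 + 1 + 6 + 3) / 6 = 21/6 = 3.5

Step 2 — sample covariance S[i,j] = (1/(n-1)) · Σ_k (x_{k,i} - mean_i) · (x_{k,j} - mean_j), with n-1 = 5.
  S[U,U] = ((3.6667)·(3.6667) + (2.6667)·(2.6667) + (-0.3333)·(-0.3333) + (-2.3333)·(-2.3333) + (-2.3333)·(-2.3333) + (-1.3333)·(-1.3333)) / 5 = 33.3333/5 = 6.6667
  S[U,V] = ((3.6667)·(0.5) + (2.6667)·(0.5) + (-0.3333)·(-0.5) + (-2.3333)·(-2.5) + (-2.3333)·(2.5) + (-1.3333)·(-0.5)) / 5 = 4/5 = 0.8
  S[V,V] = ((0.5)·(0.5) + (0.5)·(0.5) + (-0.5)·(-0.5) + (-2.5)·(-2.5) + (2.5)·(2.5) + (-0.5)·(-0.5)) / 5 = 13.5/5 = 2.7

S is symmetric (S[j,i] = S[i,j]). Assembling:

S = [[6.6667, 0.8],
 [0.8, 2.7]]


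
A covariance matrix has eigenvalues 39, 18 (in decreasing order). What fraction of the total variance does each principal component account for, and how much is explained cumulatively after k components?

Step 1 — total variance = trace(Sigma) = Σ λ_i = 39 + 18 = 57.

Step 2 — fraction explained by component i = λ_i / Σ λ:
  PC1: 39/57 = 0.6842
  PC2: 18/57 = 0.3158

Step 3 — cumulative fraction after k components = (λ_1 + ... + λ_k) / Σ λ:
  k = 1: 39/57 = 0.6842
  k = 2: (39 + 18)/57 = 57/57 = 1

Summary (fraction, with percent):

explained: PC1 0.6842 (68.42%), PC2 0.3158 (31.58%);  cumulative: 0.6842, 1


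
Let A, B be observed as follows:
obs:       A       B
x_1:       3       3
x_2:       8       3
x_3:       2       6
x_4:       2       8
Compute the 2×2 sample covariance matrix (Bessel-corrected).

Step 1 — column means:
  mean(A) = (3 + 8 + 2 + 2) / 4 = 15/4 = 3.75
  mean(B) = (3 + 3 + 6 + 8) / 4 = 20/4 = 5

Step 2 — sample covariance S[i,j] = (1/(n-1)) · Σ_k (x_{k,i} - mean_i) · (x_{k,j} - mean_j), with n-1 = 3.
  S[A,A] = ((-0.75)·(-0.75) + (4.25)·(4.25) + (-1.75)·(-1.75) + (-1.75)·(-1.75)) / 3 = 24.75/3 = 8.25
  S[A,B] = ((-0.75)·(-2) + (4.25)·(-2) + (-1.75)·(1) + (-1.75)·(3)) / 3 = -14/3 = -4.6667
  S[B,B] = ((-2)·(-2) + (-2)·(-2) + (1)·(1) + (3)·(3)) / 3 = 18/3 = 6

S is symmetric (S[j,i] = S[i,j]). Assembling:

S = [[8.25, -4.6667],
 [-4.6667, 6]]


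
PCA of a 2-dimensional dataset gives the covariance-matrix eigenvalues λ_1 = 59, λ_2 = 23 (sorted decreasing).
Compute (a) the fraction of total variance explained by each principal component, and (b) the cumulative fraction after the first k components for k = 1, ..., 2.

Step 1 — total variance = trace(Sigma) = Σ λ_i = 59 + 23 = 82.

Step 2 — fraction explained by component i = λ_i / Σ λ:
  PC1: 59/82 = 0.7195
  PC2: 23/82 = 0.2805

Step 3 — cumulative fraction after k components = (λ_1 + ... + λ_k) / Σ λ:
  k = 1: 59/82 = 0.7195
  k = 2: (59 + 23)/82 = 82/82 = 1

Summary (fraction, with percent):

explained: PC1 0.7195 (71.95%), PC2 0.2805 (28.05%);  cumulative: 0.7195, 1


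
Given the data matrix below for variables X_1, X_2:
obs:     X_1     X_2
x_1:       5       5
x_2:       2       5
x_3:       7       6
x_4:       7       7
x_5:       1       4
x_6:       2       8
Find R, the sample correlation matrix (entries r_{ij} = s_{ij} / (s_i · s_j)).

Step 1 — column means:
  mean(X_1) = (5 + 2 + 7 + 7 + 1 + 2) / 6 = 24/6 = 4
  mean(X_2) = (5 + 5 + 6 + 7 + 4 + 8) / 6 = 35/6 = 5.8333

Step 2 — sample variances and covariances s[i,j] = (1/(n-1)) · Σ_k (x_{k,i} - mean_i) · (x_{k,j} - mean_j), with n-1 = 5:
  s[X_1,X_1] = ((1)·(1) + (-2)·(-2) + (3)·(3) + (3)·(3) + (-3)·(-3) + (-2)·(-2)) / 5 = 36/5 = 7.2
  s[X_1,X_2] = ((1)·(-0.8333) + (-2)·(-0.8333) + (3)·(0.1667) + (3)·(1.1667) + (-3)·(-1.8333) + (-2)·(2.1667)) / 5 = 6/5 = 1.2
  s[X_2,X_2] = ((-0.8333)·(-0.8333) + (-0.8333)·(-0.8333) + (0.1667)·(0.1667) + (1.1667)·(1.1667) + (-1.8333)·(-1.8333) + (2.1667)·(2.1667)) / 5 = 10.8333/5 = 2.1667
  Sample standard deviations s_i = √(s[i,i]):
  s(X_1) = √(7.2) = 2.6833
  s(X_2) = √(2.1667) = 1.472

Step 3 — r_{ij} = s_{ij} / (s_i · s_j):
  r[X_1,X_1] = 1 (diagonal).
  r[X_1,X_2] = 1.2 / (2.6833 · 1.472) = 1.2 / 3.9497 = 0.3038
  r[X_2,X_2] = 1 (diagonal).

R is symmetric with unit diagonal. Assembling:

R = [[1, 0.3038],
 [0.3038, 1]]


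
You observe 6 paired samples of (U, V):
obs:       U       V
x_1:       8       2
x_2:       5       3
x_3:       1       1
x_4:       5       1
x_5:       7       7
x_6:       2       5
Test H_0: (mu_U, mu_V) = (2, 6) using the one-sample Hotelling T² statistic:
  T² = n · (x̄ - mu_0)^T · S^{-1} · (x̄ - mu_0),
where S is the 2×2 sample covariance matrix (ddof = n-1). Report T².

Step 1 — sample mean vector:
  mean(U) = (8 + 5 + 1 + 5 + 7 + 2) / 6 = 28/6 = 4.6667
  mean(V) = (2 + 3 + 1 + 1 + 7 + 5) / 6 = 19/6 = 3.1667
  x̄ = (4.6667, 3.1667),  deviation x̄ - mu_0 = (4.6667, 3.1667) - (2, 6) = (2.6667, -2.8333).

Step 2 — sample covariance matrix, S[i,j] = (1/(n-1)) · Σ_k (x_{k,i} - mean_i) · (x_{k,j} - mean_j), divisor n-1 = 5:
  S[U,U] = ((3.3333)·(3.3333) + (0.3333)·(0.3333) + (-3.6667)·(-3.6667) + (0.3333)·(0.3333) + (2.3333)·(2.3333) + (-2.6667)·(-2.6667)) / 5 = 37.3333/5 = 7.4667
  S[U,V] = ((3.3333)·(-1.1667) + (0.3333)·(-0.1667) + (-3.6667)·(-2.1667) + (0.3333)·(-2.1667) + (2.3333)·(3.8333) + (-2.6667)·(1.8333)) / 5 = 7.3333/5 = 1.4667
  S[V,V] = ((-1.1667)·(-1.1667) + (-0.1667)·(-0.1667) + (-2.1667)·(-2.1667) + (-2.1667)·(-2.1667) + (3.8333)·(3.8333) + (1.8333)·(1.8333)) / 5 = 28.8333/5 = 5.7667
  S = [[7.4667, 1.4667],
 [1.4667, 5.7667]].

Step 3 — invert S. det(S) = 7.4667·5.7667 - (1.4667)² = 40.9067.
  S^{-1} = (1/det) · [[d, -b], [-b, a]] = [[0.141, -0.0359],
 [-0.0359, 0.1825]].

Step 4 — quadratic form (x̄ - mu_0)^T · S^{-1} · (x̄ - mu_0):
  S^{-1} · (x̄ - mu_0) = (0.4775, -0.6128),
  (x̄ - mu_0)^T · [...] = (2.6667)·(0.4775) + (-2.8333)·(-0.6128) = 3.0096.

Step 5 — scale by n: T² = 6 · 3.0096 = 18.0574.

T² ≈ 18.0574


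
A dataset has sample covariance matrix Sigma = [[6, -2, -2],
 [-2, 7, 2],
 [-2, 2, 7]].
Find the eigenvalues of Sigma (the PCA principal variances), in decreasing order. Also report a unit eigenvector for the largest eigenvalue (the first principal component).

Step 1 — characteristic polynomial p(λ) = det(λI - Sigma) = λ³ - tr·λ² + c_1·λ - det, where tr = trace, c_1 = sum of the principal 2×2 minors, det = det(Sigma):
  tr = 6 + 7 + 7 = 20,
  c_1 = (6·7 - (-2)²) + (6·7 - (-2)²) + (7·7 - (2)²) = 38 + 38 + 45 = 121,
  det = 6·(7·7 - (2)²) - (-2)·((-2)·7 - (2)·(-2)) + (-2)·((-2)·(2) - 7·(-2)) = 6·(45) - (-2)·(-10) + (-2)·(10) = 230.
  So p(λ) = λ³ - 20λ² + 121λ - 230.
Step 2 — look for an integer root (rational root theorem: any rational root is an integer divisor of 230). Testing λ = 5:
  p(5) = 125 - 500 + 605 - 230 = 0  ✓
  Dividing out (λ - 5): p(λ) = (λ - 5)(λ² - 15λ + 46).
Step 3 — remaining eigenvalues from the quadratic λ² - 15λ + 46 = 0:
  Δ = 15² - 4·46 = 225 - 184 = 41,  λ = (15 ± √41)/2 = (15 ± 6.4031)/2 ≈ 10.7016 or 4.2984.
  Sorted: λ_1 = 10.7016,  λ_2 = 5,  λ_3 = 4.2984  (check: sum = 20 = tr ✓).

Step 4 — unit eigenvector for λ_1 ≈ 10.7016: v spans the null space of (Sigma - λ_1 I), whose rows are
  r_1 = (-4.7016, -2, -2),  r_2 = (-2, -3.7016, 2),  r_3 = (-2, 2, -3.7016).
  v is orthogonal to every row, so take v ∝ r_1 × r_2 = ((-2)·(2) - (-2)·(-3.7016), (-2)·(-2) - (-4.7016)·(2), (-4.7016)·(-3.7016) - (-2)·(-2)) ≈ (-11.4031, 13.4031, 13.4031).
  Rescale (multiply by -1 so the first nonzero entry is positive): u = (11.4031, -13.4031, -13.4031).
  ||u|| = √((11.4031)² + (-13.4031)² + (-13.4031)²) = √(489.3187) ≈ 22.1205,  v_1 = u/||u|| ≈ (0.5155, -0.6059, -0.6059) (||v_1|| = 1).

λ_1 = 10.7016,  λ_2 = 5,  λ_3 = 4.2984;  v_1 ≈ (0.5155, -0.6059, -0.6059)


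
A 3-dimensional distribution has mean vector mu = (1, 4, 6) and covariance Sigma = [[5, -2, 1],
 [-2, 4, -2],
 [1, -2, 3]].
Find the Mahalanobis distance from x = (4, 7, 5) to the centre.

Step 1 — centre the observation: (x - mu) = (3, 3, -1).

Step 2 — invert Sigma (cofactor / det for 3×3, or solve directly):
  Sigma^{-1} = [[0.25, 0.125, 0],
 [0.125, 0.4375, 0.25],
 [0, 0.25, 0.5]].

Step 3 — form the quadratic (x - mu)^T · Sigma^{-1} · (x - mu):
  Sigma^{-1} · (x - mu) = (1.125, 1.4375, 0.25).
  (x - mu)^T · [Sigma^{-1} · (x - mu)] = (3)·(1.125) + (3)·(1.4375) + (-1)·(0.25) = 7.4375.

Step 4 — take square root: d = √(7.4375) ≈ 2.7272.

d(x, mu) = √(7.4375) ≈ 2.7272


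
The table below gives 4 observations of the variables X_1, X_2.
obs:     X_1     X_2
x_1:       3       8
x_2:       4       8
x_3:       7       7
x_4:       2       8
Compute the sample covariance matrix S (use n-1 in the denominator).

Step 1 — column means:
  mean(X_1) = (3 + 4 + 7 + 2) / 4 = 16/4 = 4
  mean(X_2) = (8 + 8 + 7 + 8) / 4 = 31/4 = 7.75

Step 2 — sample covariance S[i,j] = (1/(n-1)) · Σ_k (x_{k,i} - mean_i) · (x_{k,j} - mean_j), with n-1 = 3.
  S[X_1,X_1] = ((-1)·(-1) + (0)·(0) + (3)·(3) + (-2)·(-2)) / 3 = 14/3 = 4.6667
  S[X_1,X_2] = ((-1)·(0.25) + (0)·(0.25) + (3)·(-0.75) + (-2)·(0.25)) / 3 = -3/3 = -1
  S[X_2,X_2] = ((0.25)·(0.25) + (0.25)·(0.25) + (-0.75)·(-0.75) + (0.25)·(0.25)) / 3 = 0.75/3 = 0.25

S is symmetric (S[j,i] = S[i,j]). Assembling:

S = [[4.6667, -1],
 [-1, 0.25]]


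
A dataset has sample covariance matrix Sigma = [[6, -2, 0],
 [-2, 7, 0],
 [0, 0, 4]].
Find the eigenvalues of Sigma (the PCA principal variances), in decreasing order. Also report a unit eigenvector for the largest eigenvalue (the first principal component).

Step 1 — characteristic polynomial p(λ) = det(λI - Sigma) = λ³ - tr·λ² + c_1·λ - det, where tr = trace, c_1 = sum of the principal 2×2 minors, det = det(Sigma):
  tr = 6 + 7 + 4 = 17,
  c_1 = (6·7 - (-2)²) + (6·4 - (0)²) + (7·4 - (0)²) = 38 + 24 + 28 = 90,
  det = 6·(7·4 - (0)²) - (-2)·((-2)·4 - (0)·(0)) + (0)·((-2)·(0) - 7·(0)) = 6·(28) - (-2)·(-8) + (0)·(0) = 152.
  So p(λ) = λ³ - 17λ² + 90λ - 152.
Step 2 — look for an integer root (rational root theorem: any rational root is an integer divisor of 152). Testing λ = 4:
  p(4) = 64 - 272 + 360 - 152 = 0  ✓
  Dividing out (λ - 4): p(λ) = (λ - 4)(λ² - 13λ + 38).
Step 3 — remaining eigenvalues from the quadratic λ² - 13λ + 38 = 0:
  Δ = 13² - 4·38 = 169 - 152 = 17,  λ = (13 ± √17)/2 = (13 ± 4.1231)/2 ≈ 8.5616 or 4.4384.
  Sorted: λ_1 = 8.5616,  λ_2 = 4.4384,  λ_3 = 4  (check: sum = 17 = tr ✓).

Step 4 — unit eigenvector for λ_1 ≈ 8.5616: v spans the null space of (Sigma - λ_1 I), whose rows are
  r_1 = (-2.5616, -2, 0),  r_2 = (-2, -1.5616, 0),  r_3 = (0, 0, -4.5616).
  v is orthogonal to every row, so take v ∝ r_1 × r_3 = ((-2)·(-4.5616) - (0)·(0), (0)·(0) - (-2.5616)·(-4.5616), (-2.5616)·(0) - (-2)·(0)) ≈ (9.1231, -11.6847, 0).
  Let u = (9.1231, -11.6847, 0).
  ||u|| = √((9.1231)² + (-11.6847)² + (0)²) = √(219.7623) ≈ 14.8244,  v_1 = u/||u|| ≈ (0.6154, -0.7882, 0) (||v_1|| = 1).

λ_1 = 8.5616,  λ_2 = 4.4384,  λ_3 = 4;  v_1 ≈ (0.6154, -0.7882, 0)
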